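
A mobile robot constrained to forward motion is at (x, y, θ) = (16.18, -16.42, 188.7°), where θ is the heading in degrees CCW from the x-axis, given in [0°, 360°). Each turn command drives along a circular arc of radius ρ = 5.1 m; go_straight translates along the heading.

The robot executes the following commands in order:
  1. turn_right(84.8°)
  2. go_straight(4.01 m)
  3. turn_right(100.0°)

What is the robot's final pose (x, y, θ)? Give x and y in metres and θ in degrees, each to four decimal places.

(14.0984, -2.3979, 3.9000°)

set_pose: (x, y, θ) = (16.1800, -16.4200, 188.7000°), ρ = 5.1
turn_right(84.8°): centre at ρ to the right, rotate −84.8° → (10.4579, -12.6038, 103.9000°)
go_straight(4.01): x += 4.01·cos θ, y += 4.01·sin θ → (9.4946, -8.7113, 103.9000°)
turn_right(100.0°): centre at ρ to the right, rotate −100.0° → (14.0984, -2.3979, 3.9000°)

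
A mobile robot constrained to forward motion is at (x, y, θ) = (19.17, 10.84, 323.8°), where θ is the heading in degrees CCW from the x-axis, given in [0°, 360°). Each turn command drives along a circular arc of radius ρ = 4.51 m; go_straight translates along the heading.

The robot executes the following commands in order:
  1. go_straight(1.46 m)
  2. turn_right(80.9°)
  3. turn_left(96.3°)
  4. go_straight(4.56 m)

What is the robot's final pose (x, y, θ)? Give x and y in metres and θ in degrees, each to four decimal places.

(28.3755, -3.6060, 339.2000°)

set_pose: (x, y, θ) = (19.1700, 10.8400, 323.8000°), ρ = 4.51
go_straight(1.46): x += 1.46·cos θ, y += 1.46·sin θ → (20.3482, 9.9777, 323.8000°)
turn_right(80.9°): centre at ρ to the right, rotate −80.9° → (21.6994, 4.2838, 242.9000°)
turn_left(96.3°): centre at ρ to the left, rotate +96.3° → (24.1127, -1.9868, 339.2000°)
go_straight(4.56): x += 4.56·cos θ, y += 4.56·sin θ → (28.3755, -3.6060, 339.2000°)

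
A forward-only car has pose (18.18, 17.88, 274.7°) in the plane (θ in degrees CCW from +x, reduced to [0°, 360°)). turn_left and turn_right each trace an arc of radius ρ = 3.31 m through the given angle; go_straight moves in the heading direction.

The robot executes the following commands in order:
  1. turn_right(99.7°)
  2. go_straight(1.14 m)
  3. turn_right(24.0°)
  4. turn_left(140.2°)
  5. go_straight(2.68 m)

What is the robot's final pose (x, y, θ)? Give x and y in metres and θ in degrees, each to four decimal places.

set_pose: (x, y, θ) = (18.1800, 17.8800, 274.7000°), ρ = 3.31
turn_right(99.7°): centre at ρ to the right, rotate −99.7° → (14.5926, 14.3114, 175.0000°)
go_straight(1.14): x += 1.14·cos θ, y += 1.14·sin θ → (13.4570, 14.4107, 175.0000°)
turn_right(24.0°): centre at ρ to the right, rotate −24.0° → (12.1407, 14.8131, 151.0000°)
turn_left(140.2°): centre at ρ to the left, rotate +140.2° → (7.4500, 10.7212, 291.2000°)
go_straight(2.68): x += 2.68·cos θ, y += 2.68·sin θ → (8.4192, 8.2226, 291.2000°)

(8.4192, 8.2226, 291.2000°)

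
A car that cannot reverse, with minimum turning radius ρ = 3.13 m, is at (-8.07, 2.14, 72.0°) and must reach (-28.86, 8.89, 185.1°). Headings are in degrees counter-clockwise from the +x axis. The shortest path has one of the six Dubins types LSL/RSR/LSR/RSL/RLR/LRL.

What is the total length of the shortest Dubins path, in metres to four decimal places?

23.9149 m

Let ψ = atan2(Δy, Δx) = atan2(6.75, -20.79) = 162.0127° be the start→goal bearing.
Normalize: d = |goal − start| / ρ = 21.858330/3.13 = 6.983492, α = (θ_start − ψ) mod 360° = 269.9873° = 4.712168 rad, β = (θ_goal − ψ) mod 360° = 23.0873° = 0.402950 rad.
Common terms: sin α = -1.000000, cos α = -0.000221, sin β = 0.392134, cos β = 0.919908, cos(α−β) = -0.392337, d² = 48.769162. Work in radians in the unit-radius frame; every candidate has L = ρ·(t + p + q).
LSL: p² = 2 + d² − 2cos(α−β) + 2d(sin α − sin β) = 32.109926; p = √p² = 5.666562; φ = atan2(cos β − cos α, d + sin α − sin β) = 0.163101 rad; t = (φ − α) mod 2π = 1.734118 rad, q = (β − φ) mod 2π = 0.239849 rad → L = 3.13·(1.734118 + 5.666562 + 0.239849) = 3.13·7.640529 = 23.914857 m
RSR: p² = 2 + d² − 2cos(α−β) + 2d(sin β − sin α) = 70.997746; p = √p² = 8.426016; φ = atan2(cos α − cos β, d − sin α + sin β) = -0.109419 rad; t = (α − φ) mod 2π = 4.821587 rad, q = (φ − β) mod 2π = 5.770816 rad → L = 3.13·(4.821587 + 8.426016 + 5.770816) = 3.13·19.018419 = 59.527652 m
LSR: p² = d² − 2 + 2cos(α−β) + 2d(sin α + sin β) = 37.494430; p = √p² = 6.123270; φ = atan2(−cos α − cos β, d + sin α + sin β) − atan2(−2, p) = 0.172437 rad; t = (φ − α) mod 2π = 1.743454 rad, q = (φ − β) mod 2π = 6.052672 rad → L = 3.13·(1.743454 + 6.123270 + 6.052672) = 3.13·13.919396 = 43.567709 m
RSL: p² = d² − 2 + 2cos(α−β) − 2d(sin α + sin β) = 54.474545; p = √p² = 7.380687; φ = atan2(cos α + cos β, d − sin α − sin β) − atan2(2, p) = -0.144061 rad; t = (α − φ) mod 2π = 4.856229 rad, q = (β − φ) mod 2π = 0.547011 rad → L = 3.13·(4.856229 + 7.380687 + 0.547011) = 3.13·12.783927 = 40.013692 m
RLR: c = (6 − d² + 2cos(α−β) + 2d(sin α − sin β))/8 = -7.874718, |c| > 1 → infeasible
LRL: c = (6 − d² + 2cos(α−β) − 2d(sin α − sin β))/8 = -3.013741, |c| > 1 → infeasible
Shortest: LSL with L = 23.914857 m ≈ 23.9149 m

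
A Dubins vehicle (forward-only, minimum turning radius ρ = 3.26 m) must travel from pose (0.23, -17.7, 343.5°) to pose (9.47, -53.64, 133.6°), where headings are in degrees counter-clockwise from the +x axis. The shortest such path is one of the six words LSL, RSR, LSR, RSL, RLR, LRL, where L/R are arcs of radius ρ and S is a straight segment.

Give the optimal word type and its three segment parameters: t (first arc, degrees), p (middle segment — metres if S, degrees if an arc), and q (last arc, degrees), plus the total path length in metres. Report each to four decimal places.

RSR: t = 51.2150°, p = 33.0334 m, q = 158.6850°, L = 44.9762 m

Let ψ = atan2(Δy, Δx) = atan2(-35.94, 9.24) = -75.5818° be the start→goal bearing.
Normalize: d = |goal − start| / ρ = 37.108775/3.26 = 11.383060, α = (θ_start − ψ) mod 360° = 59.0818° = 1.031172 rad, β = (θ_goal − ψ) mod 360° = 209.1818° = 3.650911 rad.
Common terms: sin α = 0.857902, cos α = 0.513814, sin β = -0.487582, cos β = -0.873077, cos(α−β) = -0.866897, d² = 129.574052. Work in radians in the unit-radius frame; every candidate has L = ρ·(t + p + q).
LSL: p² = 2 + d² − 2cos(α−β) + 2d(sin α − sin β) = 163.939293; p = √p² = 12.803878; φ = atan2(cos β − cos α, d + sin α − sin β) = -0.108531 rad; t = (φ − α) mod 2π = 5.143483 rad, q = (β − φ) mod 2π = 3.759442 rad → L = 3.26·(5.143483 + 12.803878 + 3.759442) = 3.26·21.706803 = 70.764176 m
RSR: p² = 2 + d² − 2cos(α−β) + 2d(sin β − sin α) = 102.676399; p = √p² = 10.132936; φ = atan2(cos α − cos β, d − sin α + sin β) = 0.137301 rad; t = (α − φ) mod 2π = 0.893871 rad, q = (φ − β) mod 2π = 2.769575 rad → L = 3.26·(0.893871 + 10.132936 + 2.769575) = 3.26·13.796382 = 44.976207 m
LSR: p² = d² − 2 + 2cos(α−β) + 2d(sin α + sin β) = 134.270996; p = √p² = 11.587536; φ = atan2(−cos α − cos β, d + sin α + sin β) − atan2(−2, p) = 0.201473 rad; t = (φ − α) mod 2π = 5.453486 rad, q = (φ − β) mod 2π = 2.833747 rad → L = 3.26·(5.453486 + 11.587536 + 2.833747) = 3.26·19.874769 = 64.791748 m
RSL: p² = d² − 2 + 2cos(α−β) − 2d(sin α + sin β) = 117.409522; p = √p² = 10.835567; φ = atan2(cos α + cos β, d − sin α − sin β) − atan2(2, p) = -0.215134 rad; t = (α − φ) mod 2π = 1.246306 rad, q = (β − φ) mod 2π = 3.866045 rad → L = 3.26·(1.246306 + 10.835567 + 3.866045) = 3.26·15.947918 = 51.990213 m
RLR: c = (6 − d² + 2cos(α−β) + 2d(sin α − sin β))/8 = -11.834550, |c| > 1 → infeasible
LRL: c = (6 − d² + 2cos(α−β) − 2d(sin α − sin β))/8 = -19.492412, |c| > 1 → infeasible
Shortest: RSR with L = 44.976207 m ≈ 44.9762 m
Convert RSR to answer units (arcs ×180/π): t = 0.893871·180/π = 51.2150°, p = ρ·p = 3.26·10.132936 = 33.0334 m, q = 2.769575·180/π = 158.6850°, L = 44.9762 m.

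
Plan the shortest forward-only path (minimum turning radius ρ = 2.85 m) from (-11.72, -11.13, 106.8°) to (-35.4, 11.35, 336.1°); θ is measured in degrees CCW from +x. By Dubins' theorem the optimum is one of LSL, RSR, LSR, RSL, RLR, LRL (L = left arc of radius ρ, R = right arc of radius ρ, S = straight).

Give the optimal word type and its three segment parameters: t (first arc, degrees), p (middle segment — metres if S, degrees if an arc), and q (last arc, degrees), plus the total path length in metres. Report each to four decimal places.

LSR: t = 40.9332°, p = 29.7424 m, q = 171.6332°, L = 40.3158 m

Let ψ = atan2(Δy, Δx) = atan2(22.48, -23.68) = 136.4892° be the start→goal bearing.
Normalize: d = |goal − start| / ρ = 32.651077/2.85 = 11.456518, α = (θ_start − ψ) mod 360° = 330.3108° = 5.765012 rad, β = (θ_goal − ψ) mod 360° = 199.6108° = 3.483866 rad.
Common terms: sin α = -0.495294, cos α = 0.868725, sin β = -0.335630, cos β = -0.941994, cos(α−β) = -0.652098, d² = 131.251807. Work in radians in the unit-radius frame; every candidate has L = ρ·(t + p + q).
LSL: p² = 2 + d² − 2cos(α−β) + 2d(sin α − sin β) = 130.897607; p = √p² = 11.441049; φ = atan2(cos β − cos α, d + sin α − sin β) = -0.158933 rad; t = (φ − α) mod 2π = 0.359240 rad, q = (β − φ) mod 2π = 3.642800 rad → L = 2.85·(0.359240 + 11.441049 + 3.642800) = 2.85·15.443089 = 44.012804 m
RSR: p² = 2 + d² − 2cos(α−β) + 2d(sin β − sin α) = 138.214400; p = √p² = 11.756462; φ = atan2(cos α − cos β, d − sin α + sin β) = 0.154635 rad; t = (α − φ) mod 2π = 5.610377 rad, q = (φ − β) mod 2π = 2.953953 rad → L = 2.85·(5.610377 + 11.756462 + 2.953953) = 2.85·20.320793 = 57.914259 m
LSR: p² = d² − 2 + 2cos(α−β) + 2d(sin α + sin β) = 108.908615; p = √p² = 10.435929; φ = atan2(−cos α − cos β, d + sin α + sin β) − atan2(−2, p) = 0.196245 rad; t = (φ − α) mod 2π = 0.714419 rad, q = (φ − β) mod 2π = 2.995564 rad → L = 2.85·(0.714419 + 10.435929 + 2.995564) = 2.85·14.145912 = 40.315848 m
RSL: p² = d² − 2 + 2cos(α−β) − 2d(sin α + sin β) = 146.986604; p = √p² = 12.123803; φ = atan2(cos α + cos β, d − sin α − sin β) − atan2(2, p) = -0.169455 rad; t = (α − φ) mod 2π = 5.934467 rad, q = (β − φ) mod 2π = 3.653322 rad → L = 2.85·(5.934467 + 12.123803 + 3.653322) = 2.85·21.711592 = 61.878036 m
RLR: c = (6 − d² + 2cos(α−β) + 2d(sin α − sin β))/8 = -16.276800, |c| > 1 → infeasible
LRL: c = (6 − d² + 2cos(α−β) − 2d(sin α − sin β))/8 = -15.362201, |c| > 1 → infeasible
Shortest: LSR with L = 40.315848 m ≈ 40.3158 m
Convert LSR to answer units (arcs ×180/π): t = 0.714419·180/π = 40.9332°, p = ρ·p = 2.85·10.435929 = 29.7424 m, q = 2.995564·180/π = 171.6332°, L = 40.3158 m.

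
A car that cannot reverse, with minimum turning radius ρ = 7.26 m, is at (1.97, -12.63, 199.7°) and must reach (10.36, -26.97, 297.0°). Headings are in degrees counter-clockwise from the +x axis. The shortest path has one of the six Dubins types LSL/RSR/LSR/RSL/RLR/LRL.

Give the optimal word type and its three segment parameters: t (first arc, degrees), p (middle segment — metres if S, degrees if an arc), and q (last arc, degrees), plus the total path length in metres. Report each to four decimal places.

RLR: t = 40.7089°, p = 242.2616°, q = 104.2527°, L = 49.0654 m

Let ψ = atan2(Δy, Δx) = atan2(-14.34, 8.39) = -59.6691° be the start→goal bearing.
Normalize: d = |goal − start| / ρ = 16.614081/7.26 = 2.288441, α = (θ_start − ψ) mod 360° = 259.3691° = 4.526845 rad, β = (θ_goal − ψ) mod 360° = 356.6691° = 6.225050 rad.
Common terms: sin α = -0.982836, cos α = -0.184482, sin β = -0.058103, cos β = 0.998311, cos(α−β) = -0.127065, d² = 5.236962. Work in radians in the unit-radius frame; every candidate has L = ρ·(t + p + q).
LSL: p² = 2 + d² − 2cos(α−β) + 2d(sin α − sin β) = 3.258696; p = √p² = 1.805186; φ = atan2(cos β − cos α, d + sin α − sin β) = 0.714473 rad; t = (φ − α) mod 2π = 2.470813 rad, q = (β − φ) mod 2π = 5.510577 rad → L = 7.26·(2.470813 + 1.805186 + 5.510577) = 7.26·9.786576 = 71.050545 m
RSR: p² = 2 + d² − 2cos(α−β) + 2d(sin β − sin α) = 11.723487; p = √p² = 3.423958; φ = atan2(cos α − cos β, d − sin α + sin β) = -0.352714 rad; t = (α − φ) mod 2π = 4.879559 rad, q = (φ − β) mod 2π = 5.988607 rad → L = 7.26·(4.879559 + 3.423958 + 5.988607) = 7.26·14.292123 = 103.760813 m
LSR: p² = d² − 2 + 2cos(α−β) + 2d(sin α + sin β) = -1.781420 < 0 → infeasible
RSL: p² = d² − 2 + 2cos(α−β) − 2d(sin α + sin β) = 7.747086; p = √p² = 2.783359; φ = atan2(cos α + cos β, d − sin α − sin β) − atan2(2, p) = -0.383334 rad; t = (α − φ) mod 2π = 4.910179 rad, q = (β − φ) mod 2π = 0.325199 rad → L = 7.26·(4.910179 + 2.783359 + 0.325199) = 7.26·8.018736 = 58.216023 m
RLR: c = (6 − d² + 2cos(α−β) + 2d(sin α − sin β))/8 = -0.465436; p = 2π − arccos c = 4.228262 rad; φ = atan2(cos α − cos β, d − sin α + sin β) = -0.352714 rad; t = (α − φ + p/2) mod 2π = 0.710504 rad, q = (α − β − t + p) mod 2π = 1.819552 rad → L = 7.26·(0.710504 + 4.228262 + 1.819552) = 7.26·6.758319 = 49.065393 m
LRL: c = (6 − d² + 2cos(α−β) − 2d(sin α − sin β))/8 = 0.592663; p = 2π − arccos c = 5.346750 rad; φ = atan2(cos β − cos α, d + sin α − sin β) = 0.714473 rad; t = (φ − α + p/2) mod 2π = 5.144188 rad, q = (β − α − t + p) mod 2π = 1.900767 rad → L = 7.26·(5.144188 + 5.346750 + 1.900767) = 7.26·12.391706 = 89.963782 m
Shortest: RLR with L = 49.065393 m ≈ 49.0654 m
Convert RLR to answer units (arcs ×180/π): t = 0.710504·180/π = 40.7089°, p = 4.228262·180/π = 242.2616°, q = 1.819552·180/π = 104.2527°, L = 49.0654 m.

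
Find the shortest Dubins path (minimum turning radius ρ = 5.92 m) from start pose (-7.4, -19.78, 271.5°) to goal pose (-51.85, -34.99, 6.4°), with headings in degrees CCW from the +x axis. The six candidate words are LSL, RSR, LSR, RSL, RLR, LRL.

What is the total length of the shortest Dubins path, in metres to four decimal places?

Let ψ = atan2(Δy, Δx) = atan2(-15.21, -44.45) = -161.1100° be the start→goal bearing.
Normalize: d = |goal − start| / ρ = 46.980279/5.92 = 7.935858, α = (θ_start − ψ) mod 360° = 72.6100° = 1.267283 rad, β = (θ_goal − ψ) mod 360° = 167.5100° = 2.923600 rad.
Common terms: sin α = 0.954292, cos α = 0.298875, sin β = 0.216270, cos β = -0.976334, cos(α−β) = -0.085417, d² = 62.977841. Work in radians in the unit-radius frame; every candidate has L = ρ·(t + p + q).
LSL: p² = 2 + d² − 2cos(α−β) + 2d(sin α − sin β) = 76.862358; p = √p² = 8.767118; φ = atan2(cos β − cos α, d + sin α − sin β) = -0.145971 rad; t = (φ − α) mod 2π = 4.869931 rad, q = (β − φ) mod 2π = 3.069572 rad → L = 5.92·(4.869931 + 8.767118 + 3.069572) = 5.92·16.706621 = 98.903195 m
RSR: p² = 2 + d² − 2cos(α−β) + 2d(sin β − sin α) = 53.434991; p = √p² = 7.309924; φ = atan2(cos α − cos β, d − sin α + sin β) = 0.175346 rad; t = (α − φ) mod 2π = 1.091937 rad, q = (φ − β) mod 2π = 3.534931 rad → L = 5.92·(1.091937 + 7.309924 + 3.534931) = 5.92·11.936792 = 70.665809 m
LSR: p² = d² − 2 + 2cos(α−β) + 2d(sin α + sin β) = 79.385837; p = √p² = 8.909873; φ = atan2(−cos α − cos β, d + sin α + sin β) − atan2(−2, p) = 0.295067 rad; t = (φ − α) mod 2π = 5.310969 rad, q = (φ − β) mod 2π = 3.654652 rad → L = 5.92·(5.310969 + 8.909873 + 3.654652) = 5.92·17.875494 = 105.822923 m
RSL: p² = d² − 2 + 2cos(α−β) − 2d(sin α + sin β) = 42.228177; p = √p² = 6.498321; φ = atan2(cos α + cos β, d − sin α − sin β) − atan2(2, p) = -0.398376 rad; t = (α − φ) mod 2π = 1.665659 rad, q = (β − φ) mod 2π = 3.321977 rad → L = 5.92·(1.665659 + 6.498321 + 3.321977) = 5.92·11.485957 = 67.996865 m
RLR: c = (6 − d² + 2cos(α−β) + 2d(sin α − sin β))/8 = -5.679374, |c| > 1 → infeasible
LRL: c = (6 − d² + 2cos(α−β) − 2d(sin α − sin β))/8 = -8.607795, |c| > 1 → infeasible
Shortest: RSL with L = 67.996865 m ≈ 67.9969 m

67.9969 m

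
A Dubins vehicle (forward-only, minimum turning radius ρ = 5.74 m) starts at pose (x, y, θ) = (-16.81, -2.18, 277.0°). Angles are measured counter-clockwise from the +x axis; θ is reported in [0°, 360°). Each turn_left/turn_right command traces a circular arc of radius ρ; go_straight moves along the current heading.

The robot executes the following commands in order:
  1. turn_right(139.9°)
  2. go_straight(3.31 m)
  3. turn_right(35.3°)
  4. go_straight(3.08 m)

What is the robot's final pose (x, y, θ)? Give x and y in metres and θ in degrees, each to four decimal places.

set_pose: (x, y, θ) = (-16.8100, -2.1800, 277.0000°), ρ = 5.74
turn_right(139.9°): centre at ρ to the right, rotate −139.9° → (-26.4146, -7.0843, 137.1000°)
go_straight(3.31): x += 3.31·cos θ, y += 3.31·sin θ → (-28.8393, -4.8311, 137.1000°)
turn_right(35.3°): centre at ρ to the right, rotate −35.3° → (-30.5506, -1.8002, 101.8000°)
go_straight(3.08): x += 3.08·cos θ, y += 3.08·sin θ → (-31.1805, 1.2148, 101.8000°)

(-31.1805, 1.2148, 101.8000°)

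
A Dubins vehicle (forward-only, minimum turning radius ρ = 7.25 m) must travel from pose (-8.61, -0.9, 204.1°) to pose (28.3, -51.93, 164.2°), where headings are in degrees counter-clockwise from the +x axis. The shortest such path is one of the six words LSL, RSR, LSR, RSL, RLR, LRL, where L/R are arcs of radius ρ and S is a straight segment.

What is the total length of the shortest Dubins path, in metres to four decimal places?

86.7394 m

Let ψ = atan2(Δy, Δx) = atan2(-51.03, 36.91) = -54.1218° be the start→goal bearing.
Normalize: d = |goal − start| / ρ = 62.979433/7.25 = 8.686818, α = (θ_start − ψ) mod 360° = 258.2218° = 4.506820 rad, β = (θ_goal − ψ) mod 360° = 218.3218° = 3.810434 rad.
Common terms: sin α = -0.978945, cos α = -0.204124, sin β = -0.620077, cos β = -0.784541, cos(α−β) = 0.767165, d² = 75.460813. Work in radians in the unit-radius frame; every candidate has L = ρ·(t + p + q).
LSL: p² = 2 + d² − 2cos(α−β) + 2d(sin α − sin β) = 69.691646; p = √p² = 8.348152; φ = atan2(cos β − cos α, d + sin α − sin β) = -0.069583 rad; t = (φ − α) mod 2π = 1.706782 rad, q = (β − φ) mod 2π = 3.880016 rad → L = 7.25·(1.706782 + 8.348152 + 3.880016) = 7.25·13.934951 = 101.028396 m
RSR: p² = 2 + d² − 2cos(α−β) + 2d(sin β − sin α) = 82.161320; p = √p² = 9.064288; φ = atan2(cos α − cos β, d − sin α + sin β) = 0.064077 rad; t = (α − φ) mod 2π = 4.442743 rad, q = (φ − β) mod 2π = 2.536829 rad → L = 7.25·(4.442743 + 9.064288 + 2.536829) = 7.25·16.043860 = 116.317984 m
LSR: p² = d² − 2 + 2cos(α−β) + 2d(sin α + sin β) = 47.214309; p = √p² = 6.871267; φ = atan2(−cos α − cos β, d + sin α + sin β) − atan2(−2, p) = 0.421836 rad; t = (φ − α) mod 2π = 2.198201 rad, q = (φ − β) mod 2π = 2.894587 rad → L = 7.25·(2.198201 + 6.871267 + 2.894587) = 7.25·11.964054 = 86.739394 m
RSL: p² = d² − 2 + 2cos(α−β) − 2d(sin α + sin β) = 102.775978; p = √p² = 10.137849; φ = atan2(cos α + cos β, d − sin α − sin β) − atan2(2, p) = -0.290604 rad; t = (α − φ) mod 2π = 4.797424 rad, q = (β − φ) mod 2π = 4.101038 rad → L = 7.25·(4.797424 + 10.137849 + 4.101038) = 7.25·19.036311 = 138.013254 m
RLR: c = (6 − d² + 2cos(α−β) + 2d(sin α − sin β))/8 = -9.270165, |c| > 1 → infeasible
LRL: c = (6 − d² + 2cos(α−β) − 2d(sin α − sin β))/8 = -7.711456, |c| > 1 → infeasible
Shortest: LSR with L = 86.739394 m ≈ 86.7394 m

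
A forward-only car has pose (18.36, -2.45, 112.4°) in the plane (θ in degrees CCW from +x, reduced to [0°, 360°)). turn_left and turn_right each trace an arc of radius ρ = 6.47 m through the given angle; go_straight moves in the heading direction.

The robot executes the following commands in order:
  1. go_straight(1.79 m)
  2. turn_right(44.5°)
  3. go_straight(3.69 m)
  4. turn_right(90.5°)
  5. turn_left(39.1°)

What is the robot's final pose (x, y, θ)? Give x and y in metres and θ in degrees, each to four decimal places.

(31.8583, 10.8321, 16.5000°)

set_pose: (x, y, θ) = (18.3600, -2.4500, 112.4000°), ρ = 6.47
go_straight(1.79): x += 1.79·cos θ, y += 1.79·sin θ → (17.6779, -0.7951, 112.4000°)
turn_right(44.5°): centre at ρ to the right, rotate −44.5° → (17.6651, 4.1046, 67.9000°)
go_straight(3.69): x += 3.69·cos θ, y += 3.69·sin θ → (19.0533, 7.5235, 67.9000°)
turn_right(90.5°): centre at ρ to the right, rotate −90.5° → (27.5344, 11.0625, -22.6000° ≡ 337.4000°)
turn_left(39.1°): centre at ρ to the left, rotate +39.1° → (31.8583, 10.8321, 376.5000° ≡ 16.5000°)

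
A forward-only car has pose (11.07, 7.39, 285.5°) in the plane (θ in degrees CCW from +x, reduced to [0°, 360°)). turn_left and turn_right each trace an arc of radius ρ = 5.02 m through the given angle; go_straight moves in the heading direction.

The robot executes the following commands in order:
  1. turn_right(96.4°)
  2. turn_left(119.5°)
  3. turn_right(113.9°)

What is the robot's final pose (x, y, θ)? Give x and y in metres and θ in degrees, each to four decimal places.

set_pose: (x, y, θ) = (11.0700, 7.3900, 285.5000°), ρ = 5.02
turn_right(96.4°): centre at ρ to the right, rotate −96.4° → (7.0265, 1.0916, 189.1000°)
turn_left(119.5°): centre at ρ to the left, rotate +119.5° → (3.8972, -6.9970, 308.6000°)
turn_right(113.9°): centre at ρ to the right, rotate −113.9° → (1.2479, -14.9846, 194.7000°)

(1.2479, -14.9846, 194.7000°)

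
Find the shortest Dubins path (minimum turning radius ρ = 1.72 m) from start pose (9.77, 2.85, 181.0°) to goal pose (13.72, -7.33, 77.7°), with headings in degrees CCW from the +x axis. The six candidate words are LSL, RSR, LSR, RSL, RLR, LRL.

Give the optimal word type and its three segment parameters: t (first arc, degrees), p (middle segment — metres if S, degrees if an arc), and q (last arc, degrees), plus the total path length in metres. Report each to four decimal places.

Let ψ = atan2(Δy, Δx) = atan2(-10.18, 3.95) = -68.7930° be the start→goal bearing.
Normalize: d = |goal − start| / ρ = 10.919473/1.72 = 6.348531, α = (θ_start − ψ) mod 360° = 249.7930° = 4.359710 rad, β = (θ_goal − ψ) mod 360° = 146.4930° = 2.556785 rad.
Common terms: sin α = -0.938451, cos α = -0.345413, sin β = 0.552039, cos β = -0.833818, cos(α−β) = -0.230050, d² = 40.303847. Work in radians in the unit-radius frame; every candidate has L = ρ·(t + p + q).
LSL: p² = 2 + d² − 2cos(α−β) + 2d(sin α − sin β) = 23.839102; p = √p² = 4.882530; φ = atan2(cos β − cos α, d + sin α − sin β) = -0.100199 rad; t = (φ − α) mod 2π = 1.823277 rad, q = (β − φ) mod 2π = 2.656983 rad → L = 1.72·(1.823277 + 4.882530 + 2.656983) = 1.72·9.362790 = 16.104000 m
RSR: p² = 2 + d² − 2cos(α−β) + 2d(sin β − sin α) = 61.688790; p = √p² = 7.854221; φ = atan2(cos α − cos β, d − sin α + sin β) = 0.062224 rad; t = (α − φ) mod 2π = 4.297486 rad, q = (φ − β) mod 2π = 3.788625 rad → L = 1.72·(4.297486 + 7.854221 + 3.788625) = 1.72·15.940332 = 27.417370 m
LSR: p² = d² − 2 + 2cos(α−β) + 2d(sin α + sin β) = 32.937460; p = √p² = 5.739117; φ = atan2(−cos α − cos β, d + sin α + sin β) − atan2(−2, p) = 0.530592 rad; t = (φ − α) mod 2π = 2.454068 rad, q = (φ − β) mod 2π = 4.256993 rad → L = 1.72·(2.454068 + 5.739117 + 4.256993) = 1.72·12.450177 = 21.414305 m
RSL: p² = d² − 2 + 2cos(α−β) − 2d(sin α + sin β) = 42.750035; p = √p² = 6.538351; φ = atan2(cos α + cos β, d − sin α − sin β) − atan2(2, p) = -0.470184 rad; t = (α − φ) mod 2π = 4.829894 rad, q = (β − φ) mod 2π = 3.026968 rad → L = 1.72·(4.829894 + 6.538351 + 3.026968) = 1.72·14.395213 = 24.759766 m
RLR: c = (6 − d² + 2cos(α−β) + 2d(sin α − sin β))/8 = -6.711099, |c| > 1 → infeasible
LRL: c = (6 − d² + 2cos(α−β) − 2d(sin α − sin β))/8 = -1.979888, |c| > 1 → infeasible
Shortest: LSL with L = 16.104000 m ≈ 16.1040 m
Convert LSL to answer units (arcs ×180/π): t = 1.823277·180/π = 104.4661°, p = ρ·p = 1.72·4.882530 = 8.3980 m, q = 2.656983·180/π = 152.2339°, L = 16.1040 m.

LSL: t = 104.4661°, p = 8.3980 m, q = 152.2339°, L = 16.1040 m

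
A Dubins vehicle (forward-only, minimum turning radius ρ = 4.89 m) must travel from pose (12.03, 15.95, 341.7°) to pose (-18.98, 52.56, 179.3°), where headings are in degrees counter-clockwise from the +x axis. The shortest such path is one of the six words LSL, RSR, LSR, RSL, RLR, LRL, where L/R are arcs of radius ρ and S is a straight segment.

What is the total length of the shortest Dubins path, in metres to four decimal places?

Let ψ = atan2(Δy, Δx) = atan2(36.61, -31.01) = 130.2658° be the start→goal bearing.
Normalize: d = |goal − start| / ρ = 47.978247/4.89 = 9.811502, α = (θ_start − ψ) mod 360° = 211.4342° = 3.690223 rad, β = (θ_goal − ψ) mod 360° = 49.0342° = 0.855808 rad.
Common terms: sin α = -0.521519, cos α = -0.853240, sin β = 0.755101, cos β = 0.655609, cos(α−β) = -0.953191, d² = 96.265581. Work in radians in the unit-radius frame; every candidate has L = ρ·(t + p + q).
LSL: p² = 2 + d² − 2cos(α−β) + 2d(sin α − sin β) = 75.120846; p = √p² = 8.667228; φ = atan2(cos β − cos α, d + sin α − sin β) = 0.174978 rad; t = (φ − α) mod 2π = 2.767941 rad, q = (β − φ) mod 2π = 0.680830 rad → L = 4.89·(2.767941 + 8.667228 + 0.680830) = 4.89·12.115999 = 59.247235 m
RSR: p² = 2 + d² − 2cos(α−β) + 2d(sin β − sin α) = 125.223079; p = √p² = 11.190312; φ = atan2(cos α − cos β, d − sin α + sin β) = -0.135247 rad; t = (α − φ) mod 2π = 3.825470 rad, q = (φ − β) mod 2π = 5.292130 rad → L = 4.89·(3.825470 + 11.190312 + 5.292130) = 4.89·20.307912 = 99.305689 m
LSR: p² = d² − 2 + 2cos(α−β) + 2d(sin α + sin β) = 96.942782; p = √p² = 9.845953; φ = atan2(−cos α − cos β, d + sin α + sin β) − atan2(−2, p) = 0.220074 rad; t = (φ − α) mod 2π = 2.813037 rad, q = (φ − β) mod 2π = 5.647452 rad → L = 4.89·(2.813037 + 9.845953 + 5.647452) = 4.89·18.306441 = 89.518498 m
RSL: p² = d² − 2 + 2cos(α−β) − 2d(sin α + sin β) = 87.775618; p = √p² = 9.368864; φ = atan2(cos α + cos β, d − sin α − sin β) − atan2(2, p) = -0.230947 rad; t = (α − φ) mod 2π = 3.921170 rad, q = (β − φ) mod 2π = 1.086755 rad → L = 4.89·(3.921170 + 9.368864 + 1.086755) = 4.89·14.376790 = 70.302502 m
RLR: c = (6 − d² + 2cos(α−β) + 2d(sin α − sin β))/8 = -14.652885, |c| > 1 → infeasible
LRL: c = (6 − d² + 2cos(α−β) − 2d(sin α − sin β))/8 = -8.390106, |c| > 1 → infeasible
Shortest: LSL with L = 59.247235 m ≈ 59.2472 m

59.2472 m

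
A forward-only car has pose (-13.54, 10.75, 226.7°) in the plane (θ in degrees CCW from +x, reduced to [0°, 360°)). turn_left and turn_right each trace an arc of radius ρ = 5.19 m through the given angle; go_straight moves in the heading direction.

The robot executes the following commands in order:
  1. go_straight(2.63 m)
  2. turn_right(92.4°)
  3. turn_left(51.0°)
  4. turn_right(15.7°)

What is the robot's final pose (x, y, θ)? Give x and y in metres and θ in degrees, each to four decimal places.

set_pose: (x, y, θ) = (-13.5400, 10.7500, 226.7000°), ρ = 5.19
go_straight(2.63): x += 2.63·cos θ, y += 2.63·sin θ → (-15.3437, 8.8360, 226.7000°)
turn_right(92.4°): centre at ρ to the right, rotate −92.4° → (-22.8353, 8.7706, 134.3000°)
turn_left(51.0°): centre at ρ to the left, rotate +51.0° → (-27.0291, 10.3136, 185.3000°)
turn_right(15.7°): centre at ρ to the right, rotate −15.7° → (-28.4454, 10.3767, 169.6000°)

(-28.4454, 10.3767, 169.6000°)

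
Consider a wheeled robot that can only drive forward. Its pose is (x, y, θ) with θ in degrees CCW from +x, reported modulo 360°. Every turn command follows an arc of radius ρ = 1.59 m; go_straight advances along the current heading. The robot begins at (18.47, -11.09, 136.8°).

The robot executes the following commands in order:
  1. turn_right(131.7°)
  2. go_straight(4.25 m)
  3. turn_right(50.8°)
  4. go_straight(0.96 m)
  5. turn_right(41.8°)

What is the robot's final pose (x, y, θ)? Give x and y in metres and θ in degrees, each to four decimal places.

set_pose: (x, y, θ) = (18.4700, -11.0900, 136.8000°), ρ = 1.59
turn_right(131.7°): centre at ρ to the right, rotate −131.7° → (19.4171, -8.3472, 5.1000°)
go_straight(4.25): x += 4.25·cos θ, y += 4.25·sin θ → (23.6503, -7.9694, 5.1000°)
turn_right(50.8°): centre at ρ to the right, rotate −50.8° → (24.9296, -8.4427, -45.7000° ≡ 314.3000°)
go_straight(0.96): x += 0.96·cos θ, y += 0.96·sin θ → (25.6000, -9.1297, 314.3000°)
turn_right(41.8°): centre at ρ to the right, rotate −41.8° → (26.0506, -10.1708, 272.5000°)

(26.0506, -10.1708, 272.5000°)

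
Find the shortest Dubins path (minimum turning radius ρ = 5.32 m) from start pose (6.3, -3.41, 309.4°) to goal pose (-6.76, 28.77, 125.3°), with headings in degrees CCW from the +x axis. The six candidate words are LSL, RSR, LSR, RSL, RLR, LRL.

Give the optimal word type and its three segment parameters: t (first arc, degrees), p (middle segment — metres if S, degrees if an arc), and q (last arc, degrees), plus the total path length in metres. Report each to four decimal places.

Let ψ = atan2(Δy, Δx) = atan2(32.18, -13.06) = 112.0894° be the start→goal bearing.
Normalize: d = |goal − start| / ρ = 34.729181/5.32 = 6.528042, α = (θ_start − ψ) mod 360° = 197.3106° = 3.443720 rad, β = (θ_goal − ψ) mod 360° = 13.2106° = 0.230569 rad.
Common terms: sin α = -0.297552, cos α = -0.954706, sin β = 0.228531, cos β = 0.973537, cos(α−β) = -0.997441, d² = 42.615326. Work in radians in the unit-radius frame; every candidate has L = ρ·(t + p + q).
LSL: p² = 2 + d² − 2cos(α−β) + 2d(sin α − sin β) = 39.741625; p = √p² = 6.304096; φ = atan2(cos β − cos α, d + sin α − sin β) = 0.310854 rad; t = (φ − α) mod 2π = 3.150319 rad, q = (β − φ) mod 2π = 6.202900 rad → L = 5.32·(3.150319 + 6.304096 + 6.202900) = 5.32·15.657315 = 83.296918 m
RSR: p² = 2 + d² − 2cos(α−β) + 2d(sin β − sin α) = 53.478790; p = √p² = 7.312919; φ = atan2(cos α − cos β, d − sin α + sin β) = -0.266831 rad; t = (α − φ) mod 2π = 3.710551 rad, q = (φ − β) mod 2π = 5.785785 rad → L = 5.32·(3.710551 + 7.312919 + 5.785785) = 5.32·16.809256 = 89.425241 m
LSR: p² = d² − 2 + 2cos(α−β) + 2d(sin α + sin β) = 37.719307; p = √p² = 6.141605; φ = atan2(−cos α − cos β, d + sin α + sin β) − atan2(−2, p) = 0.311902 rad; t = (φ − α) mod 2π = 3.151368 rad, q = (φ − β) mod 2π = 0.081334 rad → L = 5.32·(3.151368 + 6.141605 + 0.081334) = 5.32·9.374306 = 49.871307 m
RSL: p² = d² − 2 + 2cos(α−β) − 2d(sin α + sin β) = 39.521582; p = √p² = 6.286619; φ = atan2(cos α + cos β, d − sin α − sin β) − atan2(2, p) = -0.305157 rad; t = (α − φ) mod 2π = 3.748877 rad, q = (β − φ) mod 2π = 0.535725 rad → L = 5.32·(3.748877 + 6.286619 + 0.535725) = 5.32·10.571221 = 56.238897 m
RLR: c = (6 − d² + 2cos(α−β) + 2d(sin α − sin β))/8 = -5.684849, |c| > 1 → infeasible
LRL: c = (6 − d² + 2cos(α−β) − 2d(sin α − sin β))/8 = -3.967703, |c| > 1 → infeasible
Shortest: LSR with L = 49.871307 m ≈ 49.8713 m
Convert LSR to answer units (arcs ×180/π): t = 3.151368·180/π = 180.5601°, p = ρ·p = 5.32·6.141605 = 32.6733 m, q = 0.081334·180/π = 4.6601°, L = 49.8713 m.

LSR: t = 180.5601°, p = 32.6733 m, q = 4.6601°, L = 49.8713 m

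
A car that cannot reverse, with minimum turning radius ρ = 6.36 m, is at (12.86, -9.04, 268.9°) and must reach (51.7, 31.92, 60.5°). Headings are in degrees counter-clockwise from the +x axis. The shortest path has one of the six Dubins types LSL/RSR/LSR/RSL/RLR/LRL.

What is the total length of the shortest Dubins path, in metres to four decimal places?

Let ψ = atan2(Δy, Δx) = atan2(40.96, 38.84) = 46.5218° be the start→goal bearing.
Normalize: d = |goal − start| / ρ = 56.447030/6.36 = 8.875319, α = (θ_start − ψ) mod 360° = 222.3782° = 3.881232 rad, β = (θ_goal − ψ) mod 360° = 13.9782° = 0.243966 rad.
Common terms: sin α = -0.674022, cos α = -0.738712, sin β = 0.241553, cos β = 0.970388, cos(α−β) = -0.879649, d² = 78.771291. Work in radians in the unit-radius frame; every candidate has L = ρ·(t + p + q).
LSL: p² = 2 + d² − 2cos(α−β) + 2d(sin α − sin β) = 66.278556; p = √p² = 8.141164; φ = atan2(cos β − cos α, d + sin α − sin β) = 0.211506 rad; t = (φ − α) mod 2π = 2.613460 rad, q = (β − φ) mod 2π = 0.032459 rad → L = 6.36·(2.613460 + 8.141164 + 0.032459) = 6.36·10.787083 = 68.605851 m
RSR: p² = 2 + d² − 2cos(α−β) + 2d(sin β − sin α) = 98.782620; p = √p² = 9.938945; φ = atan2(cos α − cos β, d − sin α + sin β) = -0.172819 rad; t = (α − φ) mod 2π = 4.054051 rad, q = (φ − β) mod 2π = 5.866401 rad → L = 6.36·(4.054051 + 9.938945 + 5.866401) = 6.36·19.859396 = 126.305759 m
LSR: p² = d² − 2 + 2cos(α−β) + 2d(sin α + sin β) = 67.335400; p = √p² = 8.205815; φ = atan2(−cos α − cos β, d + sin α + sin β) − atan2(−2, p) = 0.211635 rad; t = (φ − α) mod 2π = 2.613588 rad, q = (φ − β) mod 2π = 6.250854 rad → L = 6.36·(2.613588 + 8.205815 + 6.250854) = 6.36·17.070257 = 108.566837 m
RSL: p² = d² − 2 + 2cos(α−β) − 2d(sin α + sin β) = 82.688588; p = √p² = 9.093327; φ = atan2(cos α + cos β, d − sin α − sin β) − atan2(2, p) = -0.191609 rad; t = (α − φ) mod 2π = 4.072841 rad, q = (β − φ) mod 2π = 0.435575 rad → L = 6.36·(4.072841 + 9.093327 + 0.435575) = 6.36·13.601743 = 86.507083 m
RLR: c = (6 − d² + 2cos(α−β) + 2d(sin α − sin β))/8 = -11.347827, |c| > 1 → infeasible
LRL: c = (6 − d² + 2cos(α−β) − 2d(sin α − sin β))/8 = -7.284820, |c| > 1 → infeasible
Shortest: LSL with L = 68.605851 m ≈ 68.6059 m

68.6059 m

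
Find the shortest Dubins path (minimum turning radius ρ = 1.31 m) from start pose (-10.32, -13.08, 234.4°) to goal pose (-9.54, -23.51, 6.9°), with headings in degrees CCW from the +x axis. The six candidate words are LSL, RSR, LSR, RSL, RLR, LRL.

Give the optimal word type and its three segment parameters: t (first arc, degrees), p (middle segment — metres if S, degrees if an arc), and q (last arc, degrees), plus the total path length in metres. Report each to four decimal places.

Let ψ = atan2(Δy, Δx) = atan2(-10.43, 0.78) = -85.7231° be the start→goal bearing.
Normalize: d = |goal − start| / ρ = 10.459125/1.31 = 7.984065, α = (θ_start − ψ) mod 360° = 320.1231° = 5.587203 rad, β = (θ_goal − ψ) mod 360° = 92.6231° = 1.616579 rad.
Common terms: sin α = -0.641140, cos α = 0.767424, sin β = 0.998952, cos β = -0.045766, cos(α−β) = -0.675590, d² = 63.745295. Work in radians in the unit-radius frame; every candidate has L = ρ·(t + p + q).
LSL: p² = 2 + d² − 2cos(α−β) + 2d(sin α − sin β) = 40.907273; p = √p² = 6.395879; φ = atan2(cos β − cos α, d + sin α − sin β) = -0.127488 rad; t = (φ − α) mod 2π = 0.568495 rad, q = (β − φ) mod 2π = 1.744067 rad → L = 1.31·(0.568495 + 6.395879 + 1.744067) = 1.31·8.708441 = 11.408057 m
RSR: p² = 2 + d² − 2cos(α−β) + 2d(sin β − sin α) = 93.285676; p = √p² = 9.658451; φ = atan2(cos α − cos β, d − sin α + sin β) = 0.084295 rad; t = (α − φ) mod 2π = 5.502908 rad, q = (φ − β) mod 2π = 4.750901 rad → L = 1.31·(5.502908 + 9.658451 + 4.750901) = 1.31·19.912260 = 26.085061 m
LSR: p² = d² − 2 + 2cos(α−β) + 2d(sin α + sin β) = 66.107709; p = √p² = 8.130665; φ = atan2(−cos α − cos β, d + sin α + sin β) − atan2(−2, p) = 0.154898 rad; t = (φ − α) mod 2π = 0.850881 rad, q = (φ − β) mod 2π = 4.821505 rad → L = 1.31·(0.850881 + 8.130665 + 4.821505) = 1.31·13.803051 = 18.081996 m
RSL: p² = d² − 2 + 2cos(α−β) − 2d(sin α + sin β) = 54.680519; p = √p² = 7.394628; φ = atan2(cos α + cos β, d − sin α − sin β) − atan2(2, p) = -0.169800 rad; t = (α − φ) mod 2π = 5.757002 rad, q = (β − φ) mod 2π = 1.786378 rad → L = 1.31·(5.757002 + 7.394628 + 1.786378) = 1.31·14.938008 = 19.568791 m
RLR: c = (6 − d² + 2cos(α−β) + 2d(sin α − sin β))/8 = -10.660710, |c| > 1 → infeasible
LRL: c = (6 − d² + 2cos(α−β) − 2d(sin α − sin β))/8 = -4.113409, |c| > 1 → infeasible
Shortest: LSL with L = 11.408057 m ≈ 11.4081 m
Convert LSL to answer units (arcs ×180/π): t = 0.568495·180/π = 32.5723°, p = ρ·p = 1.31·6.395879 = 8.3786 m, q = 1.744067·180/π = 99.9277°, L = 11.4081 m.

LSL: t = 32.5723°, p = 8.3786 m, q = 99.9277°, L = 11.4081 m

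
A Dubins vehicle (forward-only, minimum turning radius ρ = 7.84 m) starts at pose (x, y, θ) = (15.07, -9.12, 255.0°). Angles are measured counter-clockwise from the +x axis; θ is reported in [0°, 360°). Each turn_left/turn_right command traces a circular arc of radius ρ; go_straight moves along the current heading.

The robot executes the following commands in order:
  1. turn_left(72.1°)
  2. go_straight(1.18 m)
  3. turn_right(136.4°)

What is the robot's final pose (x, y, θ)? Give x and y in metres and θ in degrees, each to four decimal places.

(16.5723, -32.6590, 190.7000°)

set_pose: (x, y, θ) = (15.0700, -9.1200, 255.0000°), ρ = 7.84
turn_left(72.1°): centre at ρ to the left, rotate +72.1° → (18.3844, -17.7318, 327.1000°)
go_straight(1.18): x += 1.18·cos θ, y += 1.18·sin θ → (19.3751, -18.3727, 327.1000°)
turn_right(136.4°): centre at ρ to the right, rotate −136.4° → (16.5723, -32.6590, 190.7000°)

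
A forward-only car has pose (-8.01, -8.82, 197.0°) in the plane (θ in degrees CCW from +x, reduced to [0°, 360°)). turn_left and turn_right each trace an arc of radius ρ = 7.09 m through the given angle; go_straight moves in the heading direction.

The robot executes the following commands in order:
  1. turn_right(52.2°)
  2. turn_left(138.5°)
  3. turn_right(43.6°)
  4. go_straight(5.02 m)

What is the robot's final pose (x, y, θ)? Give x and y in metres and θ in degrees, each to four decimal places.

(-28.4677, -24.8004, 239.7000°)

set_pose: (x, y, θ) = (-8.0100, -8.8200, 197.0000°), ρ = 7.09
turn_right(52.2°): centre at ρ to the right, rotate −52.2° → (-14.1698, -7.8334, 144.8000°)
turn_left(138.5°): centre at ρ to the left, rotate +138.5° → (-25.1566, -15.2580, 283.3000°)
turn_right(43.6°): centre at ρ to the right, rotate −43.6° → (-25.9349, -20.4661, 239.7000°)
go_straight(5.02): x += 5.02·cos θ, y += 5.02·sin θ → (-28.4677, -24.8004, 239.7000°)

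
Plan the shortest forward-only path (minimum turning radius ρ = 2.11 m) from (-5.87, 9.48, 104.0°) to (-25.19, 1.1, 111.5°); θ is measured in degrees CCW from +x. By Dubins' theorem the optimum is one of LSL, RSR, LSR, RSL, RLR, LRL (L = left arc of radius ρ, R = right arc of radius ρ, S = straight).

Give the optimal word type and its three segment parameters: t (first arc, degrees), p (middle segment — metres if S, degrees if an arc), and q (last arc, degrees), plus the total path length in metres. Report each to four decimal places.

LSR: t = 115.3512°, p = 16.3380 m, q = 107.8512°, L = 24.5577 m

Let ψ = atan2(Δy, Δx) = atan2(-8.38, -19.32) = -156.5513° be the start→goal bearing.
Normalize: d = |goal − start| / ρ = 21.059126/2.11 = 9.980629, α = (θ_start − ψ) mod 360° = 260.5513° = 4.547479 rad, β = (θ_goal − ψ) mod 360° = 268.0513° = 4.678378 rad.
Common terms: sin α = -0.986433, cos α = -0.164164, sin β = -0.999422, cos β = -0.034004, cos(α−β) = 0.991445, d² = 99.612947. Work in radians in the unit-radius frame; every candidate has L = ρ·(t + p + q).
LSL: p² = 2 + d² − 2cos(α−β) + 2d(sin α − sin β) = 99.889326; p = √p² = 9.994465; φ = atan2(cos β − cos α, d + sin α − sin β) = 0.013024 rad; t = (φ − α) mod 2π = 1.748730 rad, q = (β − φ) mod 2π = 4.665355 rad → L = 2.11·(1.748730 + 9.994465 + 4.665355) = 2.11·16.408550 = 34.622040 m
RSR: p² = 2 + d² − 2cos(α−β) + 2d(sin β − sin α) = 99.370788; p = √p² = 9.968490; φ = atan2(cos α − cos β, d − sin α + sin β) = -0.013057 rad; t = (α − φ) mod 2π = 4.560536 rad, q = (φ − β) mod 2π = 1.591749 rad → L = 2.11·(4.560536 + 9.968490 + 1.591749) = 2.11·16.120775 = 34.014836 m
LSR: p² = d² − 2 + 2cos(α−β) + 2d(sin α + sin β) = 59.955678; p = √p² = 7.743105; φ = atan2(−cos α − cos β, d + sin α + sin β) − atan2(−2, p) = 0.277552 rad; t = (φ − α) mod 2π = 2.013258 rad, q = (φ − β) mod 2π = 1.882359 rad → L = 2.11·(2.013258 + 7.743105 + 1.882359) = 2.11·11.638722 = 24.557704 m
RSL: p² = d² − 2 + 2cos(α−β) − 2d(sin α + sin β) = 139.235994; p = √p² = 11.799830; φ = atan2(cos α + cos β, d − sin α − sin β) − atan2(2, p) = -0.184457 rad; t = (α − φ) mod 2π = 4.731936 rad, q = (β − φ) mod 2π = 4.862835 rad → L = 2.11·(4.731936 + 11.799830 + 4.862835) = 2.11·21.394601 = 45.142609 m
RLR: c = (6 − d² + 2cos(α−β) + 2d(sin α − sin β))/8 = -11.421348, |c| > 1 → infeasible
LRL: c = (6 − d² + 2cos(α−β) − 2d(sin α − sin β))/8 = -11.486166, |c| > 1 → infeasible
Shortest: LSR with L = 24.557704 m ≈ 24.5577 m
Convert LSR to answer units (arcs ×180/π): t = 2.013258·180/π = 115.3512°, p = ρ·p = 2.11·7.743105 = 16.3380 m, q = 1.882359·180/π = 107.8512°, L = 24.5577 m.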